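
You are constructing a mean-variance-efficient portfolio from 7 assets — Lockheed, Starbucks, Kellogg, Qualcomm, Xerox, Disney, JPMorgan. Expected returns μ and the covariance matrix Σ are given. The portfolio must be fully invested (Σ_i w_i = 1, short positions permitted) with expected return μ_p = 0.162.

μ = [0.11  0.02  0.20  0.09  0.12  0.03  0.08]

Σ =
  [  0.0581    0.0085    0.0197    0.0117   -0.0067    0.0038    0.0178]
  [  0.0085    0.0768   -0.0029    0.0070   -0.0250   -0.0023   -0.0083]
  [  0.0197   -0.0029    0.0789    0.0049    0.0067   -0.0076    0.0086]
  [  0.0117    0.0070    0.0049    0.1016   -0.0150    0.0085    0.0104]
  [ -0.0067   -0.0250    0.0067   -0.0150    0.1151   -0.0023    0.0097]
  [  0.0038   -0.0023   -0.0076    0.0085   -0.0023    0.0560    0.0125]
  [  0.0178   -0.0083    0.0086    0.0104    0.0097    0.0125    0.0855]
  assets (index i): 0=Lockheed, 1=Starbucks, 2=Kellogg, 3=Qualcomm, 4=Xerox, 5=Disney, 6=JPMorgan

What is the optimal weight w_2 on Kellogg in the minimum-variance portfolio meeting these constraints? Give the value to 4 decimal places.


0.5400

x=Σ⁻¹μ = [0.9187  0.6109  2.2198  0.7225  1.1855  0.6811  0.2585]
y=Σ⁻¹𝟙 = [8.2264  17.2746  10.7928  7.0598  13.0883  17.6788  5.6464]
a=μᵀx=0.805634  b=𝟙ᵀx=6.597004  c=𝟙ᵀy=79.767027  D=ac−b²=20.742612
λ₁=(c·0.162−b)/D = (79.767027·0.162−6.597004)/20.742612 = 0.304940
λ₂=(a−b·0.162)/D = (0.805634−6.597004·0.162)/20.742612 = -0.012683
w* = 0.304940·x + -0.012683·y:
  w_0 = 0.304940·0.9187 + -0.012683·8.2264 = 0.1758  (Lockheed)
  w_1 = 0.304940·0.6109 + -0.012683·17.2746 = -0.0328  (Starbucks)
  w_2 = 0.304940·2.2198 + -0.012683·10.7928 = 0.5400  (Kellogg)
  w_3 = 0.304940·0.7225 + -0.012683·7.0598 = 0.1308  (Qualcomm)
  w_4 = 0.304940·1.1855 + -0.012683·13.0883 = 0.1955  (Xerox)
  w_5 = 0.304940·0.6811 + -0.012683·17.6788 = -0.0165  (Disney)
  w_6 = 0.304940·0.2585 + -0.012683·5.6464 = 0.0072  (JPMorgan)
Σw_i=1.0000  μᵀw=0.1620
σ²=wᵀΣw=λ₁·μ_p+λ₂ = 0.304940·0.162 + -0.012683 = 0.036717 ≈ 0.0367


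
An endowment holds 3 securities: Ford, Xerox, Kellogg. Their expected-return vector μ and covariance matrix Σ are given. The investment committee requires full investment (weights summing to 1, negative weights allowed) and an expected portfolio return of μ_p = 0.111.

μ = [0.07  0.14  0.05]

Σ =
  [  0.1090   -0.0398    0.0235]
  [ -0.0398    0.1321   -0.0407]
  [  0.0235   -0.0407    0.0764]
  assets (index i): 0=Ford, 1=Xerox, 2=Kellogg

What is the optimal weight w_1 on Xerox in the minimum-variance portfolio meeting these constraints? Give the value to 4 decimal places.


p=Σ⁻¹μ = [1.0080  1.7582  1.2810]
q=Σ⁻¹𝟙 = [11.2710  16.6658  18.5004]
a=μᵀp=0.380756  b=𝟙ᵀp=4.047201  c=𝟙ᵀq=46.437185  D=ac−b²=1.301419
λ₁=(c·0.111−b)/D = (46.437185·0.111−4.047201)/1.301419 = 0.850861
λ₂=(a−b·0.111)/D = (0.380756−4.047201·0.111)/1.301419 = -0.052622
w* = 0.850861·p + -0.052622·q:
  w_0 = 0.850861·1.0080 + -0.052622·11.2710 = 0.2646  (Ford)
  w_1 = 0.850861·1.7582 + -0.052622·16.6658 = 0.6190  (Xerox)
  w_2 = 0.850861·1.2810 + -0.052622·18.5004 = 0.1164  (Kellogg)
Σw_i=1.0000  μᵀw=0.1110
σ²=wᵀΣw=λ₁·μ_p+λ₂ = 0.850861·0.111 + -0.052622 = 0.041824 ≈ 0.0418

0.6190


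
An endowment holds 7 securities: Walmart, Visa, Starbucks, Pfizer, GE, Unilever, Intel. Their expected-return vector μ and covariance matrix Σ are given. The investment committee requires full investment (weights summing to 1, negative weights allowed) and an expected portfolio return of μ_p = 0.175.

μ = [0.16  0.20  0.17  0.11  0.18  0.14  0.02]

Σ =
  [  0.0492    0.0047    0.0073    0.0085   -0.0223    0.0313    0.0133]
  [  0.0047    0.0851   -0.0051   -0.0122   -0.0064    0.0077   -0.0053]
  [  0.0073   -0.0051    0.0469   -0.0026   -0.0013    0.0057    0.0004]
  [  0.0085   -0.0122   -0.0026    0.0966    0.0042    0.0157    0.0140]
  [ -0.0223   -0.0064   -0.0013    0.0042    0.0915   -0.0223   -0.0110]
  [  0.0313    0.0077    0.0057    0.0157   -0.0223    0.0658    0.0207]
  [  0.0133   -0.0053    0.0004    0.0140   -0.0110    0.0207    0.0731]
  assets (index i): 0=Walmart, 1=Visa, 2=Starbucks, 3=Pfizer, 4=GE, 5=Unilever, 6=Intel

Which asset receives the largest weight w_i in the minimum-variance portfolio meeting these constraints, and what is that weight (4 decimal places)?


x=Σ⁻¹μ = [3.2249  2.6817  3.4587  1.0304  3.1323  0.8266  -0.0977]
y=Σ⁻¹𝟙 = [16.9477  14.9406  20.6530  8.1288  18.4577  4.2721  11.5776]
a=μᵀx=2.431245  b=𝟙ᵀx=14.256958  c=𝟙ᵀy=94.977423  D=ac−b²=27.652545
λ₁=(c·0.175−b)/D = (94.977423·0.175−14.256958)/27.652545 = 0.085493
λ₂=(a−b·0.175)/D = (2.431245−14.256958·0.175)/27.652545 = -0.002304
w* = 0.085493·x + -0.002304·y:
  w_0 = 0.085493·3.2249 + -0.002304·16.9477 = 0.2367  (Walmart)
  w_1 = 0.085493·2.6817 + -0.002304·14.9406 = 0.1948  (Visa)
  w_2 = 0.085493·3.4587 + -0.002304·20.6530 = 0.2481  (Starbucks)
  w_3 = 0.085493·1.0304 + -0.002304·8.1288 = 0.0694  (Pfizer)
  w_4 = 0.085493·3.1323 + -0.002304·18.4577 = 0.2253  (GE)
  w_5 = 0.085493·0.8266 + -0.002304·4.2721 = 0.0608  (Unilever)
  w_6 = 0.085493·-0.0977 + -0.002304·11.5776 = -0.0350  (Intel)
Σw_i=1.0000  μᵀw=0.1750
σ²=wᵀΣw=λ₁·μ_p+λ₂ = 0.085493·0.175 + -0.002304 = 0.012657 ≈ 0.0127

Starbucks (0.2481)


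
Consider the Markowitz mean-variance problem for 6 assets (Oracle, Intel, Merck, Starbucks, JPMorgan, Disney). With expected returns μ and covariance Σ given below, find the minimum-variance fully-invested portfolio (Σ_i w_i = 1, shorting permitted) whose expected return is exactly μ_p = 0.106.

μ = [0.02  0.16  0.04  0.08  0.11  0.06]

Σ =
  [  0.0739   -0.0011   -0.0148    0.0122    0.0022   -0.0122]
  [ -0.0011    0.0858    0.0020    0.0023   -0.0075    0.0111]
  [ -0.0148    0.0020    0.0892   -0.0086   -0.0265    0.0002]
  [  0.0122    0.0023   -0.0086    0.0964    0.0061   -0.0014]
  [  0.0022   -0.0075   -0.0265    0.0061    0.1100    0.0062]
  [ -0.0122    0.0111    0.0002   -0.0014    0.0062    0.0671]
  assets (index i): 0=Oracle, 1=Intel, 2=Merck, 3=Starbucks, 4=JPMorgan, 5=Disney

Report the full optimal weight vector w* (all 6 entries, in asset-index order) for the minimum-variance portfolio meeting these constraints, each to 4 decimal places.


g=Σ⁻¹μ = [0.4146  1.8677  0.9227  0.7429  1.2688  0.5561]
h=Σ⁻¹𝟙 = [18.1033  10.3109  18.5312  8.9212  12.5300  15.4621]
a=μᵀg=0.576393  b=𝟙ᵀg=5.772784  c=𝟙ᵀh=83.858749  D=ac−b²=15.010558
λ₁=(c·0.106−b)/D = (83.858749·0.106−5.772784)/15.010558 = 0.207603
λ₂=(a−b·0.106)/D = (0.576393−5.772784·0.106)/15.010558 = -0.002366
w* = 0.207603·g + -0.002366·h:
  w_0 = 0.207603·0.4146 + -0.002366·18.1033 = 0.0432  (Oracle)
  w_1 = 0.207603·1.8677 + -0.002366·10.3109 = 0.3633  (Intel)
  w_2 = 0.207603·0.9227 + -0.002366·18.5312 = 0.1477  (Merck)
  w_3 = 0.207603·0.7429 + -0.002366·8.9212 = 0.1331  (Starbucks)
  w_4 = 0.207603·1.2688 + -0.002366·12.5300 = 0.2338  (JPMorgan)
  w_5 = 0.207603·0.5561 + -0.002366·15.4621 = 0.0789  (Disney)
Σw_i=1.0000  μᵀw=0.1060
σ²=wᵀΣw=λ₁·μ_p+λ₂ = 0.207603·0.106 + -0.002366 = 0.019639 ≈ 0.0196

0.0432  0.3633  0.1477  0.1331  0.2338  0.0789


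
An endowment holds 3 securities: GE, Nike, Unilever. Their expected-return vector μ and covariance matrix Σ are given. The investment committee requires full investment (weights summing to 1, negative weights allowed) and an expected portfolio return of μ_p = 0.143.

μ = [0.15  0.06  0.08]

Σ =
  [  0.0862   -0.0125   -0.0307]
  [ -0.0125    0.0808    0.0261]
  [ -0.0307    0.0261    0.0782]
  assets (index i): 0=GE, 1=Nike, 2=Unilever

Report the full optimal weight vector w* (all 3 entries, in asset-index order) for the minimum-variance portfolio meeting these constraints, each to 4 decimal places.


u=Σ⁻¹μ = [2.4629  0.5389  1.8101]
v=Σ⁻¹𝟙 = [19.0802  9.8384  16.9946]
a=μᵀu=0.546580  b=𝟙ᵀu=4.811909  c=𝟙ᵀv=45.913263  D=ac−b²=1.940807
λ₁=(c·0.143−b)/D = (45.913263·0.143−4.811909)/1.940807 = 0.903587
λ₂=(a−b·0.143)/D = (0.546580−4.811909·0.143)/1.940807 = -0.072920
w* = 0.903587·u + -0.072920·v:
  w_0 = 0.903587·2.4629 + -0.072920·19.0802 = 0.8342  (GE)
  w_1 = 0.903587·0.5389 + -0.072920·9.8384 = -0.2305  (Nike)
  w_2 = 0.903587·1.8101 + -0.072920·16.9946 = 0.3963  (Unilever)
Σw_i=1.0000  μᵀw=0.1430
σ²=wᵀΣw=λ₁·μ_p+λ₂ = 0.903587·0.143 + -0.072920 = 0.056293 ≈ 0.0563

0.8342  -0.2305  0.3963


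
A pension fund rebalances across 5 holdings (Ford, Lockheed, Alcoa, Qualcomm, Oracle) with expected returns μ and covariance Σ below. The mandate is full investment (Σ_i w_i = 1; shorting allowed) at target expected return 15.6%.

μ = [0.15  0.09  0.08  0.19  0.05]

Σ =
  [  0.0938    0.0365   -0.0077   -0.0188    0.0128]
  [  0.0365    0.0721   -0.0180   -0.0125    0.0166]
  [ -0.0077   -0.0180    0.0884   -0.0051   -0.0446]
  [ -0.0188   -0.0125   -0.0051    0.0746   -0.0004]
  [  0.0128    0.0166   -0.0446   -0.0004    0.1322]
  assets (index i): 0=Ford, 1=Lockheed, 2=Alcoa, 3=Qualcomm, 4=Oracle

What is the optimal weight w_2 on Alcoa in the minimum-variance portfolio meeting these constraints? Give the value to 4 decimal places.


g=Σ⁻¹μ = [1.8662  1.1877  1.8462  3.3461  0.6814]
h=Σ⁻¹𝟙 = [8.6878  15.7092  22.7041  19.8455  12.4702]
a=μᵀg=1.204340  b=𝟙ᵀg=8.927482  c=𝟙ᵀh=79.416868  D=ac−b²=15.944986
λ₁=(c·0.156−b)/D = (79.416868·0.156−8.927482)/15.944986 = 0.217093
λ₂=(a−b·0.156)/D = (1.204340−8.927482·0.156)/15.944986 = -0.011812
w* = 0.217093·g + -0.011812·h:
  w_0 = 0.217093·1.8662 + -0.011812·8.6878 = 0.3025  (Ford)
  w_1 = 0.217093·1.1877 + -0.011812·15.7092 = 0.0723  (Lockheed)
  w_2 = 0.217093·1.8462 + -0.011812·22.7041 = 0.1326  (Alcoa)
  w_3 = 0.217093·3.3461 + -0.011812·19.8455 = 0.4920  (Qualcomm)
  w_4 = 0.217093·0.6814 + -0.011812·12.4702 = 0.0006  (Oracle)
Σw_i=1.0000  μᵀw=0.1560
σ²=wᵀΣw=λ₁·μ_p+λ₂ = 0.217093·0.156 + -0.011812 = 0.022054 ≈ 0.0221

0.1326


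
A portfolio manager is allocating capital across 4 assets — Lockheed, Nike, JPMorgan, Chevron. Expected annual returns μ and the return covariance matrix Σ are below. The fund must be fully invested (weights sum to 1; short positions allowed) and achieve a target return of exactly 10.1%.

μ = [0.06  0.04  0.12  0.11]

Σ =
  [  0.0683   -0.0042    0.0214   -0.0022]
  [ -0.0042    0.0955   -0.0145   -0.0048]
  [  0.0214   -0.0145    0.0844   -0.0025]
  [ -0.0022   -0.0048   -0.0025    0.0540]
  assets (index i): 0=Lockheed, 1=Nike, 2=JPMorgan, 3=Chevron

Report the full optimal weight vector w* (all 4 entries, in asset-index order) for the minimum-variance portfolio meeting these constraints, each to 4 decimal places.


0.0683  0.1274  0.3332  0.4710

g=Σ⁻¹μ = [0.5316  0.7782  1.4858  2.1967]
h=Σ⁻¹𝟙 = [12.5054  13.8386  11.6711  20.7984]
a=μᵀg=0.482949  b=𝟙ᵀg=4.992225  c=𝟙ᵀh=58.813492  D=ac−b²=3.481615
λ₁=(c·0.101−b)/D = (58.813492·0.101−4.992225)/3.481615 = 0.272270
λ₂=(a−b·0.101)/D = (0.482949−4.992225·0.101)/3.481615 = -0.006108
w* = 0.272270·g + -0.006108·h:
  w_0 = 0.272270·0.5316 + -0.006108·12.5054 = 0.0683  (Lockheed)
  w_1 = 0.272270·0.7782 + -0.006108·13.8386 = 0.1274  (Nike)
  w_2 = 0.272270·1.4858 + -0.006108·11.6711 = 0.3332  (JPMorgan)
  w_3 = 0.272270·2.1967 + -0.006108·20.7984 = 0.4710  (Chevron)
Σw_i=1.0000  μᵀw=0.1010
σ²=wᵀΣw=λ₁·μ_p+λ₂ = 0.272270·0.101 + -0.006108 = 0.021391 ≈ 0.0214


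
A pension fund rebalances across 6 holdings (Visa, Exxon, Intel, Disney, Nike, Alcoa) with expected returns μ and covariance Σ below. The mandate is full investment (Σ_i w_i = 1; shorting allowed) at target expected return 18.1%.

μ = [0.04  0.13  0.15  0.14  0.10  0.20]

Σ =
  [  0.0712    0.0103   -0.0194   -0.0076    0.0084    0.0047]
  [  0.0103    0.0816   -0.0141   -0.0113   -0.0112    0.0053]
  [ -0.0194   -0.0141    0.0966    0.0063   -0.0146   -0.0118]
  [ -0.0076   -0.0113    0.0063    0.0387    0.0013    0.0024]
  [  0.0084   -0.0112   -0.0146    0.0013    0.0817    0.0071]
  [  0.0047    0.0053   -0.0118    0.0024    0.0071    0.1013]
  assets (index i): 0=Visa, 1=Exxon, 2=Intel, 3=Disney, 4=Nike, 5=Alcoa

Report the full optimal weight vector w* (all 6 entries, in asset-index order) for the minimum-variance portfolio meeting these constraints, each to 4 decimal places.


-0.2325  0.2430  0.2090  0.3508  0.0770  0.3528

g=Σ⁻¹μ = [0.9362  2.5385  2.3299  3.9921  1.6671  1.8581]
h=Σ⁻¹𝟙 = [17.1244  18.9655  17.8482  30.8097  15.0503  8.3791]
a=μᵀg=1.814164  b=𝟙ᵀg=13.321928  c=𝟙ᵀh=108.177197  D=ac−b²=18.777350
λ₁=(c·0.181−b)/D = (108.177197·0.181−13.321928)/18.777350 = 0.333282
λ₂=(a−b·0.181)/D = (1.814164−13.321928·0.181)/18.777350 = -0.031799
w* = 0.333282·g + -0.031799·h:
  w_0 = 0.333282·0.9362 + -0.031799·17.1244 = -0.2325  (Visa)
  w_1 = 0.333282·2.5385 + -0.031799·18.9655 = 0.2430  (Exxon)
  w_2 = 0.333282·2.3299 + -0.031799·17.8482 = 0.2090  (Intel)
  w_3 = 0.333282·3.9921 + -0.031799·30.8097 = 0.3508  (Disney)
  w_4 = 0.333282·1.6671 + -0.031799·15.0503 = 0.0770  (Nike)
  w_5 = 0.333282·1.8581 + -0.031799·8.3791 = 0.3528  (Alcoa)
Σw_i=1.0000  μᵀw=0.1810
σ²=wᵀΣw=λ₁·μ_p+λ₂ = 0.333282·0.181 + -0.031799 = 0.028525 ≈ 0.0285


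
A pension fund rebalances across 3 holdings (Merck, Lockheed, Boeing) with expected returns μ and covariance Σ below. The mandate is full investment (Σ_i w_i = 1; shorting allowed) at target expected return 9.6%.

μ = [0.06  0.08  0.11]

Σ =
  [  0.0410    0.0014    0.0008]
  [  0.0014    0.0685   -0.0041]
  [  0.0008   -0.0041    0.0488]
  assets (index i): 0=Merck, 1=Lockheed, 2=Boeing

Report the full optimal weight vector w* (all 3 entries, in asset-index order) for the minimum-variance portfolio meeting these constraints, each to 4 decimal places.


0.1257  0.2572  0.6171

g=Σ⁻¹μ = [1.3741  1.2798  2.3391]
h=Σ⁻¹𝟙 = [23.4468  15.4003  21.4013]
a=μᵀg=0.442129  b=𝟙ᵀg=4.992975  c=𝟙ᵀh=60.248390  D=ac−b²=1.707791
λ₁=(c·0.096−b)/D = (60.248390·0.096−4.992975)/1.707791 = 0.463096
λ₂=(a−b·0.096)/D = (0.442129−4.992975·0.096)/1.707791 = -0.021780
w* = 0.463096·g + -0.021780·h:
  w_0 = 0.463096·1.3741 + -0.021780·23.4468 = 0.1257  (Merck)
  w_1 = 0.463096·1.2798 + -0.021780·15.4003 = 0.2572  (Lockheed)
  w_2 = 0.463096·2.3391 + -0.021780·21.4013 = 0.6171  (Boeing)
Σw_i=1.0000  μᵀw=0.0960
σ²=wᵀΣw=λ₁·μ_p+λ₂ = 0.463096·0.096 + -0.021780 = 0.022677 ≈ 0.0227


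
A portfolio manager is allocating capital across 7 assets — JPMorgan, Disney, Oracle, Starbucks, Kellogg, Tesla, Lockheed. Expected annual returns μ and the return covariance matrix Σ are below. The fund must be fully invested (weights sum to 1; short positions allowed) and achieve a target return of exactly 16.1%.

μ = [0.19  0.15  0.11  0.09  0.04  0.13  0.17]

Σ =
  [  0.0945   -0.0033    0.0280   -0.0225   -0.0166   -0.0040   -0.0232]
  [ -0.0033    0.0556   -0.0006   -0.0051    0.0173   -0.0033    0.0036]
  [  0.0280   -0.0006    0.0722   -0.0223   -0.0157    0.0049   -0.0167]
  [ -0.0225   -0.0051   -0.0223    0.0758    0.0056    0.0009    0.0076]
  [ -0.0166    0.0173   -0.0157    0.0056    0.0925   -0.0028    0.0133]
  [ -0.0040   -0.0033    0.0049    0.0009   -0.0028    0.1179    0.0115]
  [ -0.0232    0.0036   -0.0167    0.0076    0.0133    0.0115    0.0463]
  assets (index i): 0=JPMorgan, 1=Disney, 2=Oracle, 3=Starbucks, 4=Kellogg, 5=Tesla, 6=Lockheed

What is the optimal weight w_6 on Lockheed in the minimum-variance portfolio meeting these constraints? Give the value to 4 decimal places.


0.3741

u=Σ⁻¹μ = [3.3968  2.8494  2.1917  2.4869  -0.0224  0.6626  5.3764]
v=Σ⁻¹𝟙 = [19.3137  16.9557  22.1371  22.8050  9.3337  5.8056  30.0757]
a=μᵀu=2.536952  b=𝟙ᵀu=16.941440  c=𝟙ᵀv=126.426521  D=ac−b²=33.725592
λ₁=(c·0.161−b)/D = (126.426521·0.161−16.941440)/33.725592 = 0.101206
λ₂=(a−b·0.161)/D = (2.536952−16.941440·0.161)/33.725592 = -0.005652
w* = 0.101206·u + -0.005652·v:
  w_0 = 0.101206·3.3968 + -0.005652·19.3137 = 0.2346  (JPMorgan)
  w_1 = 0.101206·2.8494 + -0.005652·16.9557 = 0.1925  (Disney)
  w_2 = 0.101206·2.1917 + -0.005652·22.1371 = 0.0967  (Oracle)
  w_3 = 0.101206·2.4869 + -0.005652·22.8050 = 0.1228  (Starbucks)
  w_4 = 0.101206·-0.0224 + -0.005652·9.3337 = -0.0550  (Kellogg)
  w_5 = 0.101206·0.6626 + -0.005652·5.8056 = 0.0342  (Tesla)
  w_6 = 0.101206·5.3764 + -0.005652·30.0757 = 0.3741  (Lockheed)
Σw_i=1.0000  μᵀw=0.1610
σ²=wᵀΣw=λ₁·μ_p+λ₂ = 0.101206·0.161 + -0.005652 = 0.010642 ≈ 0.0106


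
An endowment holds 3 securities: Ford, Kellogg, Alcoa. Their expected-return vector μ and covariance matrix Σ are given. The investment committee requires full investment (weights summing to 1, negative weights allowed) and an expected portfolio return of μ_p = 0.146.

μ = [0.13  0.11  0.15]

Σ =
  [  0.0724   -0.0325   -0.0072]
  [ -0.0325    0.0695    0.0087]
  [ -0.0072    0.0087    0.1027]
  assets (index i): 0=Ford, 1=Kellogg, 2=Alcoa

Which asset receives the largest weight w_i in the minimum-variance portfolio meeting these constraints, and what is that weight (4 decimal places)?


g=Σ⁻¹μ = [3.2508  2.9225  1.4409]
h=Σ⁻¹𝟙 = [26.1723  25.4486  9.4161]
a=μᵀg=0.960210  b=𝟙ᵀg=7.614175  c=𝟙ᵀh=61.037114  D=ac−b²=0.632814
λ₁=(c·0.146−b)/D = (61.037114·0.146−7.614175)/0.632814 = 2.049959
λ₂=(a−b·0.146)/D = (0.960210−7.614175·0.146)/0.632814 = -0.239342
w* = 2.049959·g + -0.239342·h:
  w_0 = 2.049959·3.2508 + -0.239342·26.1723 = 0.3998  (Ford)
  w_1 = 2.049959·2.9225 + -0.239342·25.4486 = -0.0999  (Kellogg)
  w_2 = 2.049959·1.4409 + -0.239342·9.4161 = 0.7001  (Alcoa)
Σw_i=1.0000  μᵀw=0.1460
σ²=wᵀΣw=λ₁·μ_p+λ₂ = 2.049959·0.146 + -0.239342 = 0.059952 ≈ 0.0600

Alcoa (0.7001)


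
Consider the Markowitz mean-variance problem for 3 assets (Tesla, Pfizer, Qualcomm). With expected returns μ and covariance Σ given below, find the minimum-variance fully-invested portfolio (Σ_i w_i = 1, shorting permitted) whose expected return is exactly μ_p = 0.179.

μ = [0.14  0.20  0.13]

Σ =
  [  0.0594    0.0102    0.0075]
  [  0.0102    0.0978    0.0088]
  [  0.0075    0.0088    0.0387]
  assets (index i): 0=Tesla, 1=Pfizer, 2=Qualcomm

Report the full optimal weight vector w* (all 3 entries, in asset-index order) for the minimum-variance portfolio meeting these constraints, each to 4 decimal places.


p=Σ⁻¹μ = [1.7431  1.6246  2.6520]
q=Σ⁻¹𝟙 = [12.8983  6.9212  21.7663]
a=μᵀp=0.913701  b=𝟙ᵀp=6.019619  c=𝟙ᵀq=41.585780  D=ac−b²=1.761181
λ₁=(c·0.179−b)/D = (41.585780·0.179−6.019619)/1.761181 = 0.808682
λ₂=(a−b·0.179)/D = (0.913701−6.019619·0.179)/1.761181 = -0.093012
w* = 0.808682·p + -0.093012·q:
  w_0 = 0.808682·1.7431 + -0.093012·12.8983 = 0.2099  (Tesla)
  w_1 = 0.808682·1.6246 + -0.093012·6.9212 = 0.6700  (Pfizer)
  w_2 = 0.808682·2.6520 + -0.093012·21.7663 = 0.1201  (Qualcomm)
Σw_i=1.0000  μᵀw=0.1790
σ²=wᵀΣw=λ₁·μ_p+λ₂ = 0.808682·0.179 + -0.093012 = 0.051743 ≈ 0.0517

0.2099  0.6700  0.1201


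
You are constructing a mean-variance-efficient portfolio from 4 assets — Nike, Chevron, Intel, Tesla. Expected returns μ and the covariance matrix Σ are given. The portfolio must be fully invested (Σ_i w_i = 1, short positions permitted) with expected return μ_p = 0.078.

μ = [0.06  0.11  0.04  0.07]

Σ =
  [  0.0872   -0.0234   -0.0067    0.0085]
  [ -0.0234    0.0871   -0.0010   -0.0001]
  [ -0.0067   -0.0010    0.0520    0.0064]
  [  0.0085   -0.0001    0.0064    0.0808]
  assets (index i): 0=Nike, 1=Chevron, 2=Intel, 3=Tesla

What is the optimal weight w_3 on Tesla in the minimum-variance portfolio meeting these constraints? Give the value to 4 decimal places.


u=Σ⁻¹μ = [1.1091  1.5715  0.8582  0.6836]
v=Σ⁻¹𝟙 = [16.5038  16.1613  20.5564  9.0318]
a=μᵀu=0.321595  b=𝟙ᵀu=4.222455  c=𝟙ᵀv=62.253339  D=ac−b²=2.191250
λ₁=(c·0.078−b)/D = (62.253339·0.078−4.222455)/2.191250 = 0.289015
λ₂=(a−b·0.078)/D = (0.321595−4.222455·0.078)/2.191250 = -0.003540
w* = 0.289015·u + -0.003540·v:
  w_0 = 0.289015·1.1091 + -0.003540·16.5038 = 0.2621  (Nike)
  w_1 = 0.289015·1.5715 + -0.003540·16.1613 = 0.3970  (Chevron)
  w_2 = 0.289015·0.8582 + -0.003540·20.5564 = 0.1753  (Intel)
  w_3 = 0.289015·0.6836 + -0.003540·9.0318 = 0.1656  (Tesla)
Σw_i=1.0000  μᵀw=0.0780
σ²=wᵀΣw=λ₁·μ_p+λ₂ = 0.289015·0.078 + -0.003540 = 0.019004 ≈ 0.0190

0.1656


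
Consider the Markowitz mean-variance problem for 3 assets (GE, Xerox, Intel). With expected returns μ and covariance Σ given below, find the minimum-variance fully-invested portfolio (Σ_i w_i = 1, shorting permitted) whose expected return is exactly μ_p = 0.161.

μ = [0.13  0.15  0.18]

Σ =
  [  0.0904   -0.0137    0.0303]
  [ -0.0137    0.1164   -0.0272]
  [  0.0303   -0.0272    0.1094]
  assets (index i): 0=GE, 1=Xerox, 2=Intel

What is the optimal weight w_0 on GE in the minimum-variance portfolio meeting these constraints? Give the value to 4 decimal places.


x=Σ⁻¹μ = [1.1156  1.8391  1.7936]
y=Σ⁻¹𝟙 = [9.7141  11.9351  9.4177]
a=μᵀx=0.743739  b=𝟙ᵀx=4.748284  c=𝟙ᵀy=31.066897  D=ac−b²=0.559466
λ₁=(c·0.161−b)/D = (31.066897·0.161−4.748284)/0.559466 = 0.453086
λ₂=(a−b·0.161)/D = (0.743739−4.748284·0.161)/0.559466 = -0.037061
w* = 0.453086·x + -0.037061·y:
  w_0 = 0.453086·1.1156 + -0.037061·9.7141 = 0.1454  (GE)
  w_1 = 0.453086·1.8391 + -0.037061·11.9351 = 0.3909  (Xerox)
  w_2 = 0.453086·1.7936 + -0.037061·9.4177 = 0.4636  (Intel)
Σw_i=1.0000  μᵀw=0.1610
σ²=wᵀΣw=λ₁·μ_p+λ₂ = 0.453086·0.161 + -0.037061 = 0.035886 ≈ 0.0359

0.1454


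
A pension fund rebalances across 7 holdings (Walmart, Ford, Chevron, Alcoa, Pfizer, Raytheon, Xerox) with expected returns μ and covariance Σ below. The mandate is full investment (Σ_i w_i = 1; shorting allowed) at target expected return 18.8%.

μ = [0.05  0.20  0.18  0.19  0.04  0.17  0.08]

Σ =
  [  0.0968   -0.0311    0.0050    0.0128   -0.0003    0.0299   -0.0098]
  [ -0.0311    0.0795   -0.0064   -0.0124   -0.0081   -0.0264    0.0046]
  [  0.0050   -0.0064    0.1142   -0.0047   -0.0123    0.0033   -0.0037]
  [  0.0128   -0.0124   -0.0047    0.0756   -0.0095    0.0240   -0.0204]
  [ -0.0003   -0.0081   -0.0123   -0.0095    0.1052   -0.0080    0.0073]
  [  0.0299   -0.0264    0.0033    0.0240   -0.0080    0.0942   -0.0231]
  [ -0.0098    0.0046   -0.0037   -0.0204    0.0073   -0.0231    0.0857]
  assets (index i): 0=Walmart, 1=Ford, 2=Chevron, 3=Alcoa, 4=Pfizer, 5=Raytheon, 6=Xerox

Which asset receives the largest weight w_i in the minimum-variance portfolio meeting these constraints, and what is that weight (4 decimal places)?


g=Σ⁻¹μ = [0.8338  4.3435  2.0500  3.1664  1.2816  2.5297  2.2106]
h=Σ⁻¹𝟙 = [13.3524  26.9318  12.2069  18.5172  14.4920  14.7761  19.4331]
a=μᵀg=2.539183  b=𝟙ᵀg=16.415754  c=𝟙ᵀh=119.709504  D=ac−b²=34.487335
λ₁=(c·0.188−b)/D = (119.709504·0.188−16.415754)/34.487335 = 0.176576
λ₂=(a−b·0.188)/D = (2.539183−16.415754·0.188)/34.487335 = -0.015860
w* = 0.176576·g + -0.015860·h:
  w_0 = 0.176576·0.8338 + -0.015860·13.3524 = -0.0645  (Walmart)
  w_1 = 0.176576·4.3435 + -0.015860·26.9318 = 0.3398  (Ford)
  w_2 = 0.176576·2.0500 + -0.015860·12.2069 = 0.1684  (Chevron)
  w_3 = 0.176576·3.1664 + -0.015860·18.5172 = 0.2654  (Alcoa)
  w_4 = 0.176576·1.2816 + -0.015860·14.4920 = -0.0035  (Pfizer)
  w_5 = 0.176576·2.5297 + -0.015860·14.7761 = 0.2123  (Raytheon)
  w_6 = 0.176576·2.2106 + -0.015860·19.4331 = 0.0821  (Xerox)
Σw_i=1.0000  μᵀw=0.1880
σ²=wᵀΣw=λ₁·μ_p+λ₂ = 0.176576·0.188 + -0.015860 = 0.017336 ≈ 0.0173

Ford (0.3398)


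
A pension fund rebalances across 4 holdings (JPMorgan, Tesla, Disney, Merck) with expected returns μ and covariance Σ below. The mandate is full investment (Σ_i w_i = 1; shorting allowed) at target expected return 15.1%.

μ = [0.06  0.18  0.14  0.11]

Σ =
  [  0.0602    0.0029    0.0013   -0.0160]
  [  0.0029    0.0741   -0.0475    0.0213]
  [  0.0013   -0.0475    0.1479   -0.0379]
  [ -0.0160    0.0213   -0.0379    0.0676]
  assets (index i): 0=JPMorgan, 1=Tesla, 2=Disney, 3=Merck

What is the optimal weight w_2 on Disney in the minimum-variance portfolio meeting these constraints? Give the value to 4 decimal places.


0.3107

p=Σ⁻¹μ = [1.4068  3.3763  2.6255  2.3683]
q=Σ⁻¹𝟙 = [21.9990  17.3458  18.5247  24.9202]
a=μᵀp=1.320221  b=𝟙ᵀp=9.776865  c=𝟙ᵀq=82.789666  D=ac−b²=13.713561
λ₁=(c·0.151−b)/D = (82.789666·0.151−9.776865)/13.713561 = 0.198663
λ₂=(a−b·0.151)/D = (1.320221−9.776865·0.151)/13.713561 = -0.011382
w* = 0.198663·p + -0.011382·q:
  w_0 = 0.198663·1.4068 + -0.011382·21.9990 = 0.0291  (JPMorgan)
  w_1 = 0.198663·3.3763 + -0.011382·17.3458 = 0.4733  (Tesla)
  w_2 = 0.198663·2.6255 + -0.011382·18.5247 = 0.3107  (Disney)
  w_3 = 0.198663·2.3683 + -0.011382·24.9202 = 0.1869  (Merck)
Σw_i=1.0000  μᵀw=0.1510
σ²=wᵀΣw=λ₁·μ_p+λ₂ = 0.198663·0.151 + -0.011382 = 0.018616 ≈ 0.0186


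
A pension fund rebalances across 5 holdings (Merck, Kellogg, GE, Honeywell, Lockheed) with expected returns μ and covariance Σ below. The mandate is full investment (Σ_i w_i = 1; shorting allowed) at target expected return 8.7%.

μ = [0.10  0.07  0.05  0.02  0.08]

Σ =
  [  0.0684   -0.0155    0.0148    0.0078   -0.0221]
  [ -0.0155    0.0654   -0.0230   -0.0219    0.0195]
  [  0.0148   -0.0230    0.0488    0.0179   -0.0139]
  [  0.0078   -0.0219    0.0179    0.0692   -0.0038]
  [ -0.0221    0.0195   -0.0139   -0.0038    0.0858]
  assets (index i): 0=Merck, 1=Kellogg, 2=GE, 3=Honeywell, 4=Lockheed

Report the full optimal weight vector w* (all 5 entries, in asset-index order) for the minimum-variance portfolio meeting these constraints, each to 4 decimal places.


0.4332  0.2301  0.1765  -0.0989  0.2590

u=Σ⁻¹μ = [1.9128  1.7864  1.5373  0.3115  1.2819]
v=Σ⁻¹𝟙 = [18.4678  30.2113  27.5971  15.5994  14.7074]
a=μᵀu=0.501984  b=𝟙ᵀu=6.830003  c=𝟙ᵀv=106.582963  D=ac−b²=6.853998
λ₁=(c·0.087−b)/D = (106.582963·0.087−6.830003)/6.853998 = 0.356393
λ₂=(a−b·0.087)/D = (0.501984−6.830003·0.087)/6.853998 = -0.013456
w* = 0.356393·u + -0.013456·v:
  w_0 = 0.356393·1.9128 + -0.013456·18.4678 = 0.4332  (Merck)
  w_1 = 0.356393·1.7864 + -0.013456·30.2113 = 0.2301  (Kellogg)
  w_2 = 0.356393·1.5373 + -0.013456·27.5971 = 0.1765  (GE)
  w_3 = 0.356393·0.3115 + -0.013456·15.5994 = -0.0989  (Honeywell)
  w_4 = 0.356393·1.2819 + -0.013456·14.7074 = 0.2590  (Lockheed)
Σw_i=1.0000  μᵀw=0.0870
σ²=wᵀΣw=λ₁·μ_p+λ₂ = 0.356393·0.087 + -0.013456 = 0.017550 ≈ 0.0176


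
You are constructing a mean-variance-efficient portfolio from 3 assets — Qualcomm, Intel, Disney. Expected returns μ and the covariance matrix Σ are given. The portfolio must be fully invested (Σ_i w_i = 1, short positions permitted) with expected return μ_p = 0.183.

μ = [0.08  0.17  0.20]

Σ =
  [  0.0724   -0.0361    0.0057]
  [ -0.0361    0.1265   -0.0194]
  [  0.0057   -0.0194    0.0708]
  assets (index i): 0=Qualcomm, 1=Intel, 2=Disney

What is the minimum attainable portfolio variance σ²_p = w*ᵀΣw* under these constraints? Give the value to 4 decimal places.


0.0316

p=Σ⁻¹μ = [2.0608  2.4424  3.3282]
q=Σ⁻¹𝟙 = [20.6545  16.3996  16.9551]
a=μᵀp=1.245702  b=𝟙ᵀp=7.831322  c=𝟙ᵀq=54.009234  D=ac−b²=5.949807
λ₁=(c·0.183−b)/D = (54.009234·0.183−7.831322)/5.949807 = 0.344947
λ₂=(a−b·0.183)/D = (1.245702−7.831322·0.183)/5.949807 = -0.031502
w* = 0.344947·p + -0.031502·q:
  w_0 = 0.344947·2.0608 + -0.031502·20.6545 = 0.0602  (Qualcomm)
  w_1 = 0.344947·2.4424 + -0.031502·16.3996 = 0.3259  (Intel)
  w_2 = 0.344947·3.3282 + -0.031502·16.9551 = 0.6139  (Disney)
Σw_i=1.0000  μᵀw=0.1830
σ²=wᵀΣw=λ₁·μ_p+λ₂ = 0.344947·0.183 + -0.031502 = 0.031623 ≈ 0.0316


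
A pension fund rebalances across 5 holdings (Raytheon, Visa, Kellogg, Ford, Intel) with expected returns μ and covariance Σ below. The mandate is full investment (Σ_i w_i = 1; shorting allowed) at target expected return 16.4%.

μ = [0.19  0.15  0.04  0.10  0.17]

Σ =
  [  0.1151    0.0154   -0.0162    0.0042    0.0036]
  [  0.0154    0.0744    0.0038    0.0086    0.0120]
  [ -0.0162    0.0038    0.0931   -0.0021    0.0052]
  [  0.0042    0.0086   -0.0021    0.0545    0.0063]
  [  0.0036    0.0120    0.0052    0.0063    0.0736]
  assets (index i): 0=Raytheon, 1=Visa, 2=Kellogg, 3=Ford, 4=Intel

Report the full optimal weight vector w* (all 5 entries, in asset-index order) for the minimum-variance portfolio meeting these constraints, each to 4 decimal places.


u=Σ⁻¹μ = [1.4574  1.2280  0.5579  1.3324  1.8848]
v=Σ⁻¹𝟙 = [8.4237  7.7011  11.7052  15.8095  9.7391]
a=μᵀu=0.937073  b=𝟙ᵀu=6.460467  c=𝟙ᵀv=53.378571  D=ac−b²=8.281994
λ₁=(c·0.164−b)/D = (53.378571·0.164−6.460467)/8.281994 = 0.276940
λ₂=(a−b·0.164)/D = (0.937073−6.460467·0.164)/8.281994 = -0.014784
w* = 0.276940·u + -0.014784·v:
  w_0 = 0.276940·1.4574 + -0.014784·8.4237 = 0.2791  (Raytheon)
  w_1 = 0.276940·1.2280 + -0.014784·7.7011 = 0.2262  (Visa)
  w_2 = 0.276940·0.5579 + -0.014784·11.7052 = -0.0185  (Kellogg)
  w_3 = 0.276940·1.3324 + -0.014784·15.8095 = 0.1353  (Ford)
  w_4 = 0.276940·1.8848 + -0.014784·9.7391 = 0.3780  (Intel)
Σw_i=1.0000  μᵀw=0.1640
σ²=wᵀΣw=λ₁·μ_p+λ₂ = 0.276940·0.164 + -0.014784 = 0.030634 ≈ 0.0306

0.2791  0.2262  -0.0185  0.1353  0.3780


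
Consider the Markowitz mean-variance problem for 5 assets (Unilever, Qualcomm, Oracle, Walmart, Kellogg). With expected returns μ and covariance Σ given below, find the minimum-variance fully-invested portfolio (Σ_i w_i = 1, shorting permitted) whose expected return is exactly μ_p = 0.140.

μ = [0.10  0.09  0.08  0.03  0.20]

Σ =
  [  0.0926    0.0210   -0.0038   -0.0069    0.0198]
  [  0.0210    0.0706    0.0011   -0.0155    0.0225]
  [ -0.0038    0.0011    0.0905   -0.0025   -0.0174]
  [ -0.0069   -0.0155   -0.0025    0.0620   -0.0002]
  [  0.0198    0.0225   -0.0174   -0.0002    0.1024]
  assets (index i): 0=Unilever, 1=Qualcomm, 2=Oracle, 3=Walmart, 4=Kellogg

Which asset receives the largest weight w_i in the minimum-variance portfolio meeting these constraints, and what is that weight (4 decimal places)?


u=Σ⁻¹μ = [0.6397  0.6234  1.2924  0.7692  1.9136]
v=Σ⁻¹𝟙 = [8.1960  13.7662  13.2395  21.0406  7.4468]
a=μᵀu=0.629261  b=𝟙ᵀu=5.238309  c=𝟙ᵀv=63.689223  D=ac−b²=12.637260
λ₁=(c·0.140−b)/D = (63.689223·0.140−5.238309)/12.637260 = 0.291059
λ₂=(a−b·0.140)/D = (0.629261−5.238309·0.140)/12.637260 = -0.008238
w* = 0.291059·u + -0.008238·v:
  w_0 = 0.291059·0.6397 + -0.008238·8.1960 = 0.1187  (Unilever)
  w_1 = 0.291059·0.6234 + -0.008238·13.7662 = 0.0680  (Qualcomm)
  w_2 = 0.291059·1.2924 + -0.008238·13.2395 = 0.2671  (Oracle)
  w_3 = 0.291059·0.7692 + -0.008238·21.0406 = 0.0506  (Walmart)
  w_4 = 0.291059·1.9136 + -0.008238·7.4468 = 0.4956  (Kellogg)
Σw_i=1.0000  μᵀw=0.1400
σ²=wᵀΣw=λ₁·μ_p+λ₂ = 0.291059·0.140 + -0.008238 = 0.032510 ≈ 0.0325

Kellogg (0.4956)


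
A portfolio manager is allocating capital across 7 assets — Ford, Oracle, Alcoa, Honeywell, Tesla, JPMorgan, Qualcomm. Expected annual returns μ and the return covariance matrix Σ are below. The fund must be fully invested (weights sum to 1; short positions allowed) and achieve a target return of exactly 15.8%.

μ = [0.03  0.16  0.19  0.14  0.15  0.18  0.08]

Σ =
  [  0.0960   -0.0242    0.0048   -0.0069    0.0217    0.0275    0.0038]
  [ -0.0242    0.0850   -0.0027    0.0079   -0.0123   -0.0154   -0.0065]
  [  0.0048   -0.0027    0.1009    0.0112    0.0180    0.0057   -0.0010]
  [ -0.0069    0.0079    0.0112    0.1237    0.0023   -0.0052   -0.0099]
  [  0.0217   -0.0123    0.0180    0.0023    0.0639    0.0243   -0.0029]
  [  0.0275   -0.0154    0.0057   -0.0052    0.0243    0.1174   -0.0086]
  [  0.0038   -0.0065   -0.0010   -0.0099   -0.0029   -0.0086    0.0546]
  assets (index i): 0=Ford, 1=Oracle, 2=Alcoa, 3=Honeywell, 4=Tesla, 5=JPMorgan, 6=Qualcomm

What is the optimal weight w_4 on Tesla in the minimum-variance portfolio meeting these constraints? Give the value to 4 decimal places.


0.1946

x=Σ⁻¹μ = [-0.0238  2.5725  1.4284  1.0583  1.8956  1.6335  2.3491]
y=Σ⁻¹𝟙 = [9.5446  18.8521  6.6472  8.8131  11.8360  8.0956  23.5186]
a=μᵀx=1.596736  b=𝟙ᵀx=10.913595  c=𝟙ᵀy=87.307332  D=ac−b²=20.300221
λ₁=(c·0.158−b)/D = (87.307332·0.158−10.913595)/20.300221 = 0.141918
λ₂=(a−b·0.158)/D = (1.596736−10.913595·0.158)/20.300221 = -0.006286
w* = 0.141918·x + -0.006286·y:
  w_0 = 0.141918·-0.0238 + -0.006286·9.5446 = -0.0634  (Ford)
  w_1 = 0.141918·2.5725 + -0.006286·18.8521 = 0.2466  (Oracle)
  w_2 = 0.141918·1.4284 + -0.006286·6.6472 = 0.1609  (Alcoa)
  w_3 = 0.141918·1.0583 + -0.006286·8.8131 = 0.0948  (Honeywell)
  w_4 = 0.141918·1.8956 + -0.006286·11.8360 = 0.1946  (Tesla)
  w_5 = 0.141918·1.6335 + -0.006286·8.0956 = 0.1809  (JPMorgan)
  w_6 = 0.141918·2.3491 + -0.006286·23.5186 = 0.1855  (Qualcomm)
Σw_i=1.0000  μᵀw=0.1580
σ²=wᵀΣw=λ₁·μ_p+λ₂ = 0.141918·0.158 + -0.006286 = 0.016137 ≈ 0.0161


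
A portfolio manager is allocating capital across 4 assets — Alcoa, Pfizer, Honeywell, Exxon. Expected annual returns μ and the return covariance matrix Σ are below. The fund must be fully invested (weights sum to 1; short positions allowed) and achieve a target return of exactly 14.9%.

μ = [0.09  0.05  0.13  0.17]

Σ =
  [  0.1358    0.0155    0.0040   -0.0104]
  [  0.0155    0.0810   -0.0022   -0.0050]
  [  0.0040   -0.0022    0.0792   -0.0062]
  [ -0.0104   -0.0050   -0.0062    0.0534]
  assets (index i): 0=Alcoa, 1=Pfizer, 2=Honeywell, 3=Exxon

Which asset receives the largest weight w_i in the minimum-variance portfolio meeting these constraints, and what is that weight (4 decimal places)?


Exxon (0.6015)

p=Σ⁻¹μ = [0.8001  0.7400  1.9057  3.6299]
q=Σ⁻¹𝟙 = [7.2434  12.7713  14.4162  23.0069]
a=μᵀp=0.973839  b=𝟙ᵀp=7.075755  c=𝟙ᵀq=57.437853  D=ac−b²=5.868907
λ₁=(c·0.149−b)/D = (57.437853·0.149−7.075755)/5.868907 = 0.252600
λ₂=(a−b·0.149)/D = (0.973839−7.075755·0.149)/5.868907 = -0.013708
w* = 0.252600·p + -0.013708·q:
  w_0 = 0.252600·0.8001 + -0.013708·7.2434 = 0.1028  (Alcoa)
  w_1 = 0.252600·0.7400 + -0.013708·12.7713 = 0.0119  (Pfizer)
  w_2 = 0.252600·1.9057 + -0.013708·14.4162 = 0.2838  (Honeywell)
  w_3 = 0.252600·3.6299 + -0.013708·23.0069 = 0.6015  (Exxon)
Σw_i=1.0000  μᵀw=0.1490
σ²=wᵀΣw=λ₁·μ_p+λ₂ = 0.252600·0.149 + -0.013708 = 0.023930 ≈ 0.0239


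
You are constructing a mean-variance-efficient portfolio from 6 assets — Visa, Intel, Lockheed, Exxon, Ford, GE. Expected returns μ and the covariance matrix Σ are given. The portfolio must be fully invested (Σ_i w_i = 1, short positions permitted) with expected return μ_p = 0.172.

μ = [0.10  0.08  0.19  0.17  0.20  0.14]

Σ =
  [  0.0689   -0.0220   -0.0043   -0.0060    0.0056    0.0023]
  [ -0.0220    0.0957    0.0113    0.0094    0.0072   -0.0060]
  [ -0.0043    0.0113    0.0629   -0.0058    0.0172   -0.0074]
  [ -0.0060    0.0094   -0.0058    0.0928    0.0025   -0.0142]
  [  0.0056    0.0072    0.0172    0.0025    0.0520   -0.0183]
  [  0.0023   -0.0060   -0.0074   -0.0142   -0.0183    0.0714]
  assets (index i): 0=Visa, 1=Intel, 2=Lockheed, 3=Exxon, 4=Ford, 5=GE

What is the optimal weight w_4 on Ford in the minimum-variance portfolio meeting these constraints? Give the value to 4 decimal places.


u=Σ⁻¹μ = [1.5753  0.5816  2.6215  2.5044  3.9226  3.7340]
v=Σ⁻¹𝟙 = [18.0744  11.5673  14.1022  14.7581  18.5996  23.5592]
a=μᵀu=2.435160  b=𝟙ᵀu=14.939324  c=𝟙ᵀv=100.660795  D=ac−b²=21.941759
λ₁=(c·0.172−b)/D = (100.660795·0.172−14.939324)/21.941759 = 0.108211
λ₂=(a−b·0.172)/D = (2.435160−14.939324·0.172)/21.941759 = -0.006125
w* = 0.108211·u + -0.006125·v:
  w_0 = 0.108211·1.5753 + -0.006125·18.0744 = 0.0598  (Visa)
  w_1 = 0.108211·0.5816 + -0.006125·11.5673 = -0.0079  (Intel)
  w_2 = 0.108211·2.6215 + -0.006125·14.1022 = 0.1973  (Lockheed)
  w_3 = 0.108211·2.5044 + -0.006125·14.7581 = 0.1806  (Exxon)
  w_4 = 0.108211·3.9226 + -0.006125·18.5996 = 0.3105  (Ford)
  w_5 = 0.108211·3.7340 + -0.006125·23.5592 = 0.2598  (GE)
Σw_i=1.0000  μᵀw=0.1720
σ²=wᵀΣw=λ₁·μ_p+λ₂ = 0.108211·0.172 + -0.006125 = 0.012487 ≈ 0.0125

0.3105


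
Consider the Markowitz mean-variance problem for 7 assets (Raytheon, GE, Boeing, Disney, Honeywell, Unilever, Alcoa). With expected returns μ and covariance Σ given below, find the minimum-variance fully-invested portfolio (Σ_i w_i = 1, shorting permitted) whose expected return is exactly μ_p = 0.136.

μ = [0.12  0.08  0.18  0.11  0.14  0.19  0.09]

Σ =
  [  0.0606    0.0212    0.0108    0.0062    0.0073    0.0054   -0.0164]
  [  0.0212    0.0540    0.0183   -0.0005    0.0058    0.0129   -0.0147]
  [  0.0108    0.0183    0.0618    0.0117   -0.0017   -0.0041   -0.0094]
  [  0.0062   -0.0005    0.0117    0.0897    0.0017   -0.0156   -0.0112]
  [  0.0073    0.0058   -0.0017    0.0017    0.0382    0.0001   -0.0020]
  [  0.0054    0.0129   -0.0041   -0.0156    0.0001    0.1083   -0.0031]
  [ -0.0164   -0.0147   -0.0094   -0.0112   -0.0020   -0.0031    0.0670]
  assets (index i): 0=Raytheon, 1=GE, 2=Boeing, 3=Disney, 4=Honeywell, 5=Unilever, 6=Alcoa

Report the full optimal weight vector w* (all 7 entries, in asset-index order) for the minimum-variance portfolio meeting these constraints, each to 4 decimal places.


0.1073  0.0325  0.1802  0.1070  0.2419  0.1265  0.2046

u=Σ⁻¹μ = [1.4586  -0.3560  3.1310  1.3221  3.6455  2.1009  2.4885]
v=Σ⁻¹𝟙 = [11.9580  11.3462  13.4678  13.1919  23.4965  10.4076  25.6194]
a=μᵀu=1.989077  b=𝟙ᵀu=13.790671  c=𝟙ᵀv=109.487404  D=ac−b²=27.596237
λ₁=(c·0.136−b)/D = (109.487404·0.136−13.790671)/27.596237 = 0.039847
λ₂=(a−b·0.136)/D = (1.989077−13.790671·0.136)/27.596237 = 0.004115
w* = 0.039847·u + 0.004115·v:
  w_0 = 0.039847·1.4586 + 0.004115·11.9580 = 0.1073  (Raytheon)
  w_1 = 0.039847·-0.3560 + 0.004115·11.3462 = 0.0325  (GE)
  w_2 = 0.039847·3.1310 + 0.004115·13.4678 = 0.1802  (Boeing)
  w_3 = 0.039847·1.3221 + 0.004115·13.1919 = 0.1070  (Disney)
  w_4 = 0.039847·3.6455 + 0.004115·23.4965 = 0.2419  (Honeywell)
  w_5 = 0.039847·2.1009 + 0.004115·10.4076 = 0.1265  (Unilever)
  w_6 = 0.039847·2.4885 + 0.004115·25.6194 = 0.2046  (Alcoa)
Σw_i=1.0000  μᵀw=0.1360
σ²=wᵀΣw=λ₁·μ_p+λ₂ = 0.039847·0.136 + 0.004115 = 0.009534 ≈ 0.0095


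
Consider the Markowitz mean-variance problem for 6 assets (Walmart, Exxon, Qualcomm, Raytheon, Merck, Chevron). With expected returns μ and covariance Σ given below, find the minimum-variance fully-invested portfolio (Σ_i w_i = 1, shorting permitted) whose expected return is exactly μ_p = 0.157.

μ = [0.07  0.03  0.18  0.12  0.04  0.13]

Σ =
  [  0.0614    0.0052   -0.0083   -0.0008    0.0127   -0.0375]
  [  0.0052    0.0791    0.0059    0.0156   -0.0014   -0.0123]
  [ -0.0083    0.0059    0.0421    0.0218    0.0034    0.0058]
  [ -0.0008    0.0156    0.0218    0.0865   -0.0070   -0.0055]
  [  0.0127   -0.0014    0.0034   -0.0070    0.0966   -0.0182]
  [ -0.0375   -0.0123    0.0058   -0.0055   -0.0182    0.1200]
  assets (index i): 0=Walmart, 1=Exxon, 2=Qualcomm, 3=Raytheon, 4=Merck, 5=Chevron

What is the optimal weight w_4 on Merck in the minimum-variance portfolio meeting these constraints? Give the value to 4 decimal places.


-0.0397

g=Σ⁻¹μ = [2.7714  0.0732  4.3062  0.4517  0.2731  1.8109]
h=Σ⁻¹𝟙 = [27.7293  11.0965  20.8081  6.6031  10.1890  18.9784]
a=μᵀg=1.271854  b=𝟙ᵀg=9.686509  c=𝟙ᵀh=95.404191  D=ac−b²=27.511706
λ₁=(c·0.157−b)/D = (95.404191·0.157−9.686509)/27.511706 = 0.192353
λ₂=(a−b·0.157)/D = (1.271854−9.686509·0.157)/27.511706 = -0.009048
w* = 0.192353·g + -0.009048·h:
  w_0 = 0.192353·2.7714 + -0.009048·27.7293 = 0.2822  (Walmart)
  w_1 = 0.192353·0.0732 + -0.009048·11.0965 = -0.0863  (Exxon)
  w_2 = 0.192353·4.3062 + -0.009048·20.8081 = 0.6400  (Qualcomm)
  w_3 = 0.192353·0.4517 + -0.009048·6.6031 = 0.0271  (Raytheon)
  w_4 = 0.192353·0.2731 + -0.009048·10.1890 = -0.0397  (Merck)
  w_5 = 0.192353·1.8109 + -0.009048·18.9784 = 0.1766  (Chevron)
Σw_i=1.0000  μᵀw=0.1570
σ²=wᵀΣw=λ₁·μ_p+λ₂ = 0.192353·0.157 + -0.009048 = 0.021151 ≈ 0.0212
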